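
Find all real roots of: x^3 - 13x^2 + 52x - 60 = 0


Let p(x) = x^3 - 13x^2 + 52x - 60. By the rational root theorem (leading coefficient 1), any rational root is an integer divisor of 60: try ±1, ±2, ... in turn.
Test x = 1: value = -20 ≠ 0.
Test x = -1: value = -126 ≠ 0.
Test x = 2: value = 0 ✓, so (x - 2) is a factor.
Synthetic division by (x - 2): bring down 1; 1(2) - 13 = -11; (-11)(2) + 52 = 30; 30(2) - 60 = 0 → quotient x^2 - 11x + 30, remainder 0.
Solve the quadratic x^2 - 11x + 30 = 0: discriminant = (-11)^2 - 4(1)(30) = 121 - 120 = 1.
sqrt(1) = 1, so x = (11 ± 1)/2: x = 6 or x = 5.

x = 2, x = 5, x = 6


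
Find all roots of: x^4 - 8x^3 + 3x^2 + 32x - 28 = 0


Let p(x) = x^4 - 8x^3 + 3x^2 + 32x - 28. By the rational root theorem (leading coefficient 1), any rational root is an integer divisor of 28: try ±1, ±2, ... in turn.
Test x = 1: value = 0 ✓, so (x - 1) is a factor.
Synthetic division by (x - 1): bring down 1; 1(1) - 8 = -7; (-7)(1) + 3 = -4; (-4)(1) + 32 = 28; 28(1) - 28 = 0 → quotient x^3 - 7x^2 - 4x + 28, remainder 0.
Continue with the quotient x^3 - 7x^2 - 4x + 28 (candidates must divide 28; re-test x = 1 first in case it repeats).
Test x = 1: value = 18 ≠ 0.
Test x = -1: value = 24 ≠ 0.
Test x = 2: value = 0 ✓, so (x - 2) is a factor.
Synthetic division by (x - 2): bring down 1; 1(2) - 7 = -5; (-5)(2) - 4 = -14; (-14)(2) + 28 = 0 → quotient x^2 - 5x - 14, remainder 0.
Solve the quadratic x^2 - 5x - 14 = 0: discriminant = (-5)^2 - 4(1)(-14) = 25 + 56 = 81.
sqrt(81) = 9, so x = (5 ± 9)/2: x = 7 or x = -2.
Collecting all roots found:

x = -2, x = 1, x = 2, x = 7


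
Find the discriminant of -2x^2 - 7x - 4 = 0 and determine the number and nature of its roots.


For ax^2 + bx + c = 0, discriminant D = b^2 - 4ac
Here a = -2, b = -7, c = -4
D = (-7)^2 - 4(-2)(-4) = 49 - 32 = 17

D = 17 > 0 but not a perfect square
The equation has 2 distinct real irrational roots.

Discriminant = 17, 2 distinct real irrational roots


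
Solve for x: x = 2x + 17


Starting with: x = 2x + 17
Move all x terms to left: (1 - 2)x = 17 - 0
Simplify: -x = 17
Divide both sides by -1: x = -17

x = -17


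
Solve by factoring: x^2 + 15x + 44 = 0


We need two numbers that multiply to 44 and add to 15.
Those numbers are 11 and 4 (since 11 * 4 = 44 and 11 + 4 = 15).
So x^2 + 15x + 44 = (x + 11)(x + 4) = 0
Setting each factor to zero: x = -11 or x = -4

x = -11, x = -4


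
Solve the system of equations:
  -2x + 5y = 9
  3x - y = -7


Using Cramer's rule:
Determinant D = (-2)(-1) - (3)(5) = 2 - 15 = -13
Dx = (9)(-1) - (-7)(5) = -9 + 35 = 26
Dy = (-2)(-7) - (3)(9) = 14 - 27 = -13
x = Dx/D = 26/-13 = -2
y = Dy/D = -13/-13 = 1

x = -2, y = 1


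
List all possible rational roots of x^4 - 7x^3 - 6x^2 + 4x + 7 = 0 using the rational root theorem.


Rational root theorem: possible roots are ±p/q where:
  p divides the constant term (7): p ∈ {1, 7}
  q divides the leading coefficient (1): q ∈ {1}

All possible rational roots: -7, -1, 1, 7

-7, -1, 1, 7


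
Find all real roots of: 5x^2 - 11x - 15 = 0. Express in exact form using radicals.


Using the quadratic formula: x = (-b ± sqrt(b^2 - 4ac)) / (2a)
Here a = 5, b = -11, c = -15
Discriminant = b^2 - 4ac = (-11)^2 - 4(5)(-15) = 121 + 300 = 421
Since discriminant = 421 > 0, there are two real roots.
x = (11 ± sqrt(421)) / 10
Numerically: x ≈ 3.1518 or x ≈ -0.9518

x = (11 + sqrt(421)) / 10 or x = (11 - sqrt(421)) / 10


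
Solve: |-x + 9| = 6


An absolute value equation |expr| = 6 gives two cases:
Case 1: -x + 9 = 6
  -x = -3, so x = 3
Case 2: -x + 9 = -6
  -x = -15, so x = 15

x = 3, x = 15


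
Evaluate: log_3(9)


We need the exponent such that 3^? = 9
3^2 = 9
Therefore log_3(9) = 2

2


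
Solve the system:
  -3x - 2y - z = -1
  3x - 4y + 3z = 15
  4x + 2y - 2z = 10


Using Cramer's rule. Expand each determinant along the first row.
D  = (-3)*[(-4)*(-2) - 3*2] - (-2)*[3*(-2) - 3*4] + (-1)*[3*2 - (-4)*4]
  = (-3)*(2) - (-2)*(-18) + (-1)*(22) = -64
Dx = (-1)*[(-4)*(-2) - 3*2] - (-2)*[15*(-2) - 3*10] + (-1)*[15*2 - (-4)*10]
  = (-1)*(2) - (-2)*(-60) + (-1)*(70) = -192
Dy = (-3)*[15*(-2) - 3*10] - (-1)*[3*(-2) - 3*4] + (-1)*[3*10 - 15*4]
  = (-3)*(-60) - (-1)*(-18) + (-1)*(-30) = 192
Dz = (-3)*[(-4)*10 - 15*2] - (-2)*[3*10 - 15*4] + (-1)*[3*2 - (-4)*4]
  = (-3)*(-70) - (-2)*(-30) + (-1)*(22) = 128
x = Dx/D = -192/-64 = 3, y = Dy/D = 192/-64 = -3, z = Dz/D = 128/-64 = -2
Check eq1: (-3)(3) + (-2)(-3) + (-1)(-2) = -1 = -1 ✓
Check eq2: (3)(3) + (-4)(-3) + (3)(-2) = 15 = 15 ✓
Check eq3: (4)(3) + (2)(-3) + (-2)(-2) = 10 = 10 ✓

x = 3, y = -3, z = -2


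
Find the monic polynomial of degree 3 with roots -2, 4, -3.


A monic polynomial with roots -2, 4, -3 is:
p(x) = (x + 2)(x - 4)(x + 3)
After multiplying by (x + 2): x + 2
After multiplying by (x - 4): x^2 - 2x - 8
After multiplying by (x + 3): x^3 + x^2 - 14x - 24

x^3 + x^2 - 14x - 24


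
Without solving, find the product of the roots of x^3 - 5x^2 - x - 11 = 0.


By Vieta's formulas for x^3 + bx^2 + cx + d = 0:
  r1 + r2 + r3 = -b/a = 5
  r1*r2 + r1*r3 + r2*r3 = c/a = -1
  r1*r2*r3 = -d/a = 11


Product = 11


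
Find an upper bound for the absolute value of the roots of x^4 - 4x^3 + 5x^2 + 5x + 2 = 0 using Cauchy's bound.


Cauchy's bound: all roots r satisfy |r| <= 1 + max(|a_i/a_n|) for i = 0,...,n-1
where a_n is the leading coefficient.

Coefficients: [1, -4, 5, 5, 2]
Leading coefficient a_n = 1
Ratios |a_i/a_n|: 4, 5, 5, 2
Maximum ratio: 5
Cauchy's bound: |r| <= 1 + 5 = 6

Upper bound = 6


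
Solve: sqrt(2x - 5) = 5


Square both sides: 2x - 5 = 5^2 = 25
2x = 25 + 5 = 30
x = 15
Check: sqrt(2*15 - 5) = sqrt(25) = 5 ✓

x = 15


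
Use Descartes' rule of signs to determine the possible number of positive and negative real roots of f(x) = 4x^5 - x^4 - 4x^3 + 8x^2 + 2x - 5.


Descartes' rule of signs:

For positive roots, count sign changes in f(x) = 4x^5 - x^4 - 4x^3 + 8x^2 + 2x - 5:
Signs of coefficients: +, -, -, +, +, -
Number of sign changes: 3
Possible positive real roots: 3, 1

For negative roots, examine f(-x) = -4x^5 - x^4 + 4x^3 + 8x^2 - 2x - 5:
Signs of coefficients: -, -, +, +, -, -
Number of sign changes: 2
Possible negative real roots: 2, 0

Positive roots: 3 or 1; Negative roots: 2 or 0


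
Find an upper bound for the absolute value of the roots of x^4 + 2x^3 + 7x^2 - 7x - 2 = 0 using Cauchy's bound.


Cauchy's bound: all roots r satisfy |r| <= 1 + max(|a_i/a_n|) for i = 0,...,n-1
where a_n is the leading coefficient.

Coefficients: [1, 2, 7, -7, -2]
Leading coefficient a_n = 1
Ratios |a_i/a_n|: 2, 7, 7, 2
Maximum ratio: 7
Cauchy's bound: |r| <= 1 + 7 = 8

Upper bound = 8


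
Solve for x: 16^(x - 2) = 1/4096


Express both sides with the same base.
1/4096 = 16^(-3)
Since the bases match, equate exponents: x - 2 = -3
So x = -3 - (-2) = -1

x = -1


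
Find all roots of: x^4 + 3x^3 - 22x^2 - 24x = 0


The constant term is 0, so x = 0 is a root. Factor out x:
  x^3 + 3x^2 - 22x - 24 = 0
Let p(x) = x^3 + 3x^2 - 22x - 24. By the rational root theorem (leading coefficient 1), any rational root is an integer divisor of 24: try ±1, ±2, ... in turn.
Test x = 1: value = -42 ≠ 0.
Test x = -1: value = 0 ✓, so (x + 1) is a factor.
Synthetic division by (x + 1): bring down 1; 1(-1) + 3 = 2; 2(-1) - 22 = -24; (-24)(-1) - 24 = 0 → quotient x^2 + 2x - 24, remainder 0.
Solve the quadratic x^2 + 2x - 24 = 0: discriminant = 2^2 - 4(1)(-24) = 4 + 96 = 100.
sqrt(100) = 10, so x = (-2 ± 10)/2: x = 4 or x = -6.
Collecting all roots found:

x = -6, x = -1, x = 0, x = 4


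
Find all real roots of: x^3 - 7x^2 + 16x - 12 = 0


Let p(x) = x^3 - 7x^2 + 16x - 12. By the rational root theorem (leading coefficient 1), any rational root is an integer divisor of 12: try ±1, ±2, ... in turn.
Test x = 1: value = -2 ≠ 0.
Test x = -1: value = -36 ≠ 0.
Test x = 2: value = 0 ✓, so (x - 2) is a factor.
Synthetic division by (x - 2): bring down 1; 1(2) - 7 = -5; (-5)(2) + 16 = 6; 6(2) - 12 = 0 → quotient x^2 - 5x + 6, remainder 0.
Solve the quadratic x^2 - 5x + 6 = 0: discriminant = (-5)^2 - 4(1)(6) = 25 - 24 = 1.
sqrt(1) = 1, so x = (5 ± 1)/2: x = 3 or x = 2.

x = 2 (multiplicity 2), x = 3


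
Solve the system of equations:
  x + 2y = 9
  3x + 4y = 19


Using Cramer's rule:
Determinant D = (1)(4) - (3)(2) = 4 - 6 = -2
Dx = (9)(4) - (19)(2) = 36 - 38 = -2
Dy = (1)(19) - (3)(9) = 19 - 27 = -8
x = Dx/D = -2/-2 = 1
y = Dy/D = -8/-2 = 4

x = 1, y = 4


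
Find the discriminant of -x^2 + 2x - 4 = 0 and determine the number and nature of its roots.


For ax^2 + bx + c = 0, discriminant D = b^2 - 4ac
Here a = -1, b = 2, c = -4
D = (2)^2 - 4(-1)(-4) = 4 - 16 = -12

D = -12 < 0
The equation has no real roots (2 complex conjugate roots).

Discriminant = -12, no real roots (2 complex conjugate roots)


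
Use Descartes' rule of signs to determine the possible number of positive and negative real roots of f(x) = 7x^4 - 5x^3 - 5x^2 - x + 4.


Descartes' rule of signs:

For positive roots, count sign changes in f(x) = 7x^4 - 5x^3 - 5x^2 - x + 4:
Signs of coefficients: +, -, -, -, +
Number of sign changes: 2
Possible positive real roots: 2, 0

For negative roots, examine f(-x) = 7x^4 + 5x^3 - 5x^2 + x + 4:
Signs of coefficients: +, +, -, +, +
Number of sign changes: 2
Possible negative real roots: 2, 0

Positive roots: 2 or 0; Negative roots: 2 or 0


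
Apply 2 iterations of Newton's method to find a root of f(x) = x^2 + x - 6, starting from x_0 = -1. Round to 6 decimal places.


Newton's method: x_(n+1) = x_n - f(x_n)/f'(x_n)
f(x) = x^2 + x - 6
f'(x) = 2x + 1

Iteration 1:
  f(-1.000000) = -6.000000
  f'(-1.000000) = -1.000000
  x_1 = -1.000000 - (-6.000000)/(-1.000000) = -7.000000

Iteration 2:
  f(-7.000000) = 36.000000
  f'(-7.000000) = -13.000000
  x_2 = -7.000000 - (36.000000)/(-13.000000) = -4.230769

x_2 = -4.230769


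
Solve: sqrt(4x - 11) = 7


Square both sides: 4x - 11 = 7^2 = 49
4x = 49 + 11 = 60
x = 15
Check: sqrt(4*15 - 11) = sqrt(49) = 7 ✓

x = 15


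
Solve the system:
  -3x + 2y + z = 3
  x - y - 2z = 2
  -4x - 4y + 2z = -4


Using Cramer's rule. Expand each determinant along the first row.
D  = (-3)*[(-1)*2 - (-2)*(-4)] - 2*[1*2 - (-2)*(-4)] + 1*[1*(-4) - (-1)*(-4)]
  = (-3)*(-10) - 2*(-6) + 1*(-8) = 34
Dx = 3*[(-1)*2 - (-2)*(-4)] - 2*[2*2 - (-2)*(-4)] + 1*[2*(-4) - (-1)*(-4)]
  = 3*(-10) - 2*(-4) + 1*(-12) = -34
Dy = (-3)*[2*2 - (-2)*(-4)] - 3*[1*2 - (-2)*(-4)] + 1*[1*(-4) - 2*(-4)]
  = (-3)*(-4) - 3*(-6) + 1*(4) = 34
Dz = (-3)*[(-1)*(-4) - 2*(-4)] - 2*[1*(-4) - 2*(-4)] + 3*[1*(-4) - (-1)*(-4)]
  = (-3)*(12) - 2*(4) + 3*(-8) = -68
x = Dx/D = -34/34 = -1, y = Dy/D = 34/34 = 1, z = Dz/D = -68/34 = -2
Check eq1: (-3)(-1) + (2)(1) + (1)(-2) = 3 = 3 ✓
Check eq2: (1)(-1) + (-1)(1) + (-2)(-2) = 2 = 2 ✓
Check eq3: (-4)(-1) + (-4)(1) + (2)(-2) = -4 = -4 ✓

x = -1, y = 1, z = -2


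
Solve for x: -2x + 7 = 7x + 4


Starting with: -2x + 7 = 7x + 4
Move all x terms to left: (-2 - 7)x = 4 - 7
Simplify: -9x = -3
Divide both sides by -9: x = 1/3

x = 1/3


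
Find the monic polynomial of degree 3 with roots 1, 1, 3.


A monic polynomial with roots 1, 1, 3 is:
p(x) = (x - 1)(x - 1)(x - 3)
After multiplying by (x - 1): x - 1
After multiplying by (x - 1): x^2 - 2x + 1
After multiplying by (x - 3): x^3 - 5x^2 + 7x - 3

x^3 - 5x^2 + 7x - 3


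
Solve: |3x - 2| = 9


An absolute value equation |expr| = 9 gives two cases:
Case 1: 3x - 2 = 9
  3x = 11, so x = 11/3
Case 2: 3x - 2 = -9
  3x = -7, so x = -7/3

x = -7/3, x = 11/3


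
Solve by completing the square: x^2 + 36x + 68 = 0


Start: x^2 + 36x + 68 = 0
Move constant: x^2 + 36x = -68
Half of 36 is 18, squared is 324
Add 324 to both sides: x^2 + 36x + 324 = 256
(x + 18)^2 = 256
x + 18 = ±16
x = -18 + 16 = -2 or x = -18 - 16 = -34

x = -34, x = -2


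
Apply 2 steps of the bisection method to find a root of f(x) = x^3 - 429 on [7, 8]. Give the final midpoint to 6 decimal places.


f(x) = x^3 - 429
f(7) = -86 < 0
f(8) = 83 > 0

Step 1: midpoint = (7.000000 + 8.000000)/2 = 7.500000
  f(7.500000) = -7.125000
  f(mid) < 0, so root is in [7.500000, 8.000000]

Step 2: midpoint = (7.500000 + 8.000000)/2 = 7.750000
  f(7.750000) = 36.484375
  f(mid) > 0, so root is in [7.500000, 7.750000]

midpoint = 7.750000


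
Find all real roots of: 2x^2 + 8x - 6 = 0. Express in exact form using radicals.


Using the quadratic formula: x = (-b ± sqrt(b^2 - 4ac)) / (2a)
Here a = 2, b = 8, c = -6
Discriminant = b^2 - 4ac = 8^2 - 4(2)(-6) = 64 + 48 = 112
Since discriminant = 112 > 0, there are two real roots.
x = (-8 ± 4*sqrt(7)) / 4
Simplifying: x = -2 ± sqrt(7)
Numerically: x ≈ 0.6458 or x ≈ -4.6458

x = -2 + sqrt(7) or x = -2 - sqrt(7)


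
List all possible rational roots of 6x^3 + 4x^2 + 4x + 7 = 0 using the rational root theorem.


Rational root theorem: possible roots are ±p/q where:
  p divides the constant term (7): p ∈ {1, 7}
  q divides the leading coefficient (6): q ∈ {1, 2, 3, 6}

All possible rational roots: -7, -7/2, -7/3, -7/6, -1, -1/2, -1/3, -1/6, 1/6, 1/3, 1/2, 1, 7/6, 7/3, 7/2, 7

-7, -7/2, -7/3, -7/6, -1, -1/2, -1/3, -1/6, 1/6, 1/3, 1/2, 1, 7/6, 7/3, 7/2, 7


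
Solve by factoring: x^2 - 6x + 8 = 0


We need two numbers that multiply to 8 and add to -6.
Those numbers are -2 and -4 (since (-2) * (-4) = 8 and (-2) + (-4) = -6).
So x^2 - 6x + 8 = (x - 2)(x - 4) = 0
Setting each factor to zero: x = 2 or x = 4

x = 2, x = 4


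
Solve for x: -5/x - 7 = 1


Subtract -7 from both sides: -5/x = 8
Multiply both sides by x: -5 = 8 * x
Divide by 8: x = -5/8

x = -5/8


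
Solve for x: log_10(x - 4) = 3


Convert to exponential form: x - 4 = 10^3 = 1000
x = 1000 + 4 = 1004
Check: log_10(1004 - 4) = log_10(1000) = log_10(1000) = 3 ✓

x = 1004


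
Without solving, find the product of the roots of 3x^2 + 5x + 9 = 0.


By Vieta's formulas for ax^2 + bx + c = 0:
  Sum of roots = -b/a
  Product of roots = c/a

Here a = 3, b = 5, c = 9
Sum = -(5)/3 = -5/3
Product = 9/3 = 3

Product = 3


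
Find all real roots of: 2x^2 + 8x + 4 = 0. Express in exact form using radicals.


Using the quadratic formula: x = (-b ± sqrt(b^2 - 4ac)) / (2a)
Here a = 2, b = 8, c = 4
Discriminant = b^2 - 4ac = 8^2 - 4(2)(4) = 64 - 32 = 32
Since discriminant = 32 > 0, there are two real roots.
x = (-8 ± 4*sqrt(2)) / 4
Simplifying: x = -2 ± sqrt(2)
Numerically: x ≈ -0.5858 or x ≈ -3.4142

x = -2 + sqrt(2) or x = -2 - sqrt(2)


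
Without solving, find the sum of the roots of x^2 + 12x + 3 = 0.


By Vieta's formulas for ax^2 + bx + c = 0:
  Sum of roots = -b/a
  Product of roots = c/a

Here a = 1, b = 12, c = 3
Sum = -(12)/1 = -12
Product = 3/1 = 3

Sum = -12


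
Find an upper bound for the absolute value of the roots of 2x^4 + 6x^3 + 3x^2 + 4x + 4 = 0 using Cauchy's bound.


Cauchy's bound: all roots r satisfy |r| <= 1 + max(|a_i/a_n|) for i = 0,...,n-1
where a_n is the leading coefficient.

Coefficients: [2, 6, 3, 4, 4]
Leading coefficient a_n = 2
Ratios |a_i/a_n|: 3, 3/2, 2, 2
Maximum ratio: 3
Cauchy's bound: |r| <= 1 + 3 = 4

Upper bound = 4


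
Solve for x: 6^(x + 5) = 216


Express both sides with the same base.
216 = 6^3
Since the bases match, equate exponents: x + 5 = 3
So x = 3 - (5) = -2

x = -2


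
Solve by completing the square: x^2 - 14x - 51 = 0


Start: x^2 - 14x - 51 = 0
Move constant: x^2 - 14x = 51
Half of -14 is -7, squared is 49
Add 49 to both sides: x^2 - 14x + 49 = 100
(x - 7)^2 = 100
x - 7 = ±10
x = 7 + 10 = 17 or x = 7 - 10 = -3

x = -3, x = 17


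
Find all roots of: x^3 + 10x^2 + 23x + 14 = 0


Let p(x) = x^3 + 10x^2 + 23x + 14. By the rational root theorem (leading coefficient 1), any rational root is an integer divisor of 14: try ±1, ±2, ... in turn.
Test x = 1: value = 48 ≠ 0.
Test x = -1: value = 0 ✓, so (x + 1) is a factor.
Synthetic division by (x + 1): bring down 1; 1(-1) + 10 = 9; 9(-1) + 23 = 14; 14(-1) + 14 = 0 → quotient x^2 + 9x + 14, remainder 0.
Solve the quadratic x^2 + 9x + 14 = 0: discriminant = 9^2 - 4(1)(14) = 81 - 56 = 25.
sqrt(25) = 5, so x = (-9 ± 5)/2: x = -2 or x = -7.
Collecting all roots found:

x = -7, x = -2, x = -1


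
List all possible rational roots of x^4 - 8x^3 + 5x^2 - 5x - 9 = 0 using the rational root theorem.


Rational root theorem: possible roots are ±p/q where:
  p divides the constant term (-9): p ∈ {1, 3, 9}
  q divides the leading coefficient (1): q ∈ {1}

All possible rational roots: -9, -3, -1, 1, 3, 9

-9, -3, -1, 1, 3, 9


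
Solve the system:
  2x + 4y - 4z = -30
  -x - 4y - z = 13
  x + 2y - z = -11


Using Cramer's rule. Expand each determinant along the first row.
D  = 2*[(-4)*(-1) - (-1)*2] - 4*[(-1)*(-1) - (-1)*1] + (-4)*[(-1)*2 - (-4)*1]
  = 2*(6) - 4*(2) + (-4)*(2) = -4
Dx = (-30)*[(-4)*(-1) - (-1)*2] - 4*[13*(-1) - (-1)*(-11)] + (-4)*[13*2 - (-4)*(-11)]
  = (-30)*(6) - 4*(-24) + (-4)*(-18) = -12
Dy = 2*[13*(-1) - (-1)*(-11)] - (-30)*[(-1)*(-1) - (-1)*1] + (-4)*[(-1)*(-11) - 13*1]
  = 2*(-24) - (-30)*(2) + (-4)*(-2) = 20
Dz = 2*[(-4)*(-11) - 13*2] - 4*[(-1)*(-11) - 13*1] + (-30)*[(-1)*2 - (-4)*1]
  = 2*(18) - 4*(-2) + (-30)*(2) = -16
x = Dx/D = -12/-4 = 3, y = Dy/D = 20/-4 = -5, z = Dz/D = -16/-4 = 4
Check eq1: (2)(3) + (4)(-5) + (-4)(4) = -30 = -30 ✓
Check eq2: (-1)(3) + (-4)(-5) + (-1)(4) = 13 = 13 ✓
Check eq3: (1)(3) + (2)(-5) + (-1)(4) = -11 = -11 ✓

x = 3, y = -5, z = 4


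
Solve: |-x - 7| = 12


An absolute value equation |expr| = 12 gives two cases:
Case 1: -x - 7 = 12
  -x = 19, so x = -19
Case 2: -x - 7 = -12
  -x = -5, so x = 5

x = -19, x = 5


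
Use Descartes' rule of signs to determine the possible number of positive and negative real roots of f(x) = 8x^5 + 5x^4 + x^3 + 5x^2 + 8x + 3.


Descartes' rule of signs:

For positive roots, count sign changes in f(x) = 8x^5 + 5x^4 + x^3 + 5x^2 + 8x + 3:
Signs of coefficients: +, +, +, +, +, +
Number of sign changes: 0
Possible positive real roots: 0

For negative roots, examine f(-x) = -8x^5 + 5x^4 - x^3 + 5x^2 - 8x + 3:
Signs of coefficients: -, +, -, +, -, +
Number of sign changes: 5
Possible negative real roots: 5, 3, 1

Positive roots: 0; Negative roots: 5 or 3 or 1


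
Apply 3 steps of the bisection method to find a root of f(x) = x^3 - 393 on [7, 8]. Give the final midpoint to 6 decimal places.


f(x) = x^3 - 393
f(7) = -50 < 0
f(8) = 119 > 0

Step 1: midpoint = (7.000000 + 8.000000)/2 = 7.500000
  f(7.500000) = 28.875000
  f(mid) > 0, so root is in [7.000000, 7.500000]

Step 2: midpoint = (7.000000 + 7.500000)/2 = 7.250000
  f(7.250000) = -11.921875
  f(mid) < 0, so root is in [7.250000, 7.500000]

Step 3: midpoint = (7.250000 + 7.500000)/2 = 7.375000
  f(7.375000) = 8.130859
  f(mid) > 0, so root is in [7.250000, 7.375000]

midpoint = 7.375000


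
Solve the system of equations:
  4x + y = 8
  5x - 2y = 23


Using Cramer's rule:
Determinant D = (4)(-2) - (5)(1) = -8 - 5 = -13
Dx = (8)(-2) - (23)(1) = -16 - 23 = -39
Dy = (4)(23) - (5)(8) = 92 - 40 = 52
x = Dx/D = -39/-13 = 3
y = Dy/D = 52/-13 = -4

x = 3, y = -4


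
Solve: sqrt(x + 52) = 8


Square both sides: x + 52 = 8^2 = 64
x = 64 - 52 = 12
x = 12
Check: sqrt(1*12 + 52) = sqrt(64) = 8 ✓

x = 12


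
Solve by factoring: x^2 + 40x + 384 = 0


We need two numbers that multiply to 384 and add to 40.
Those numbers are 24 and 16 (since 24 * 16 = 384 and 24 + 16 = 40).
So x^2 + 40x + 384 = (x + 24)(x + 16) = 0
Setting each factor to zero: x = -24 or x = -16

x = -24, x = -16


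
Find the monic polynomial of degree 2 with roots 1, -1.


A monic polynomial with roots 1, -1 is:
p(x) = (x - 1)(x + 1)
After multiplying by (x - 1): x - 1
After multiplying by (x + 1): x^2 - 1

x^2 - 1


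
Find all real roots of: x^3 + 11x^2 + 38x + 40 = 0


Let p(x) = x^3 + 11x^2 + 38x + 40. By the rational root theorem (leading coefficient 1), any rational root is an integer divisor of 40: try ±1, ±2, ... in turn.
Test x = 1: value = 90 ≠ 0.
Test x = -1: value = 12 ≠ 0.
Test x = 2: value = 168 ≠ 0.
Test x = -2: value = 0 ✓, so (x + 2) is a factor.
Synthetic division by (x + 2): bring down 1; 1(-2) + 11 = 9; 9(-2) + 38 = 20; 20(-2) + 40 = 0 → quotient x^2 + 9x + 20, remainder 0.
Solve the quadratic x^2 + 9x + 20 = 0: discriminant = 9^2 - 4(1)(20) = 81 - 80 = 1.
sqrt(1) = 1, so x = (-9 ± 1)/2: x = -4 or x = -5.

x = -5, x = -4, x = -2


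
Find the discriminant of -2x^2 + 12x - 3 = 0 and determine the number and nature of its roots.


For ax^2 + bx + c = 0, discriminant D = b^2 - 4ac
Here a = -2, b = 12, c = -3
D = (12)^2 - 4(-2)(-3) = 144 - 24 = 120

D = 120 > 0 but not a perfect square
The equation has 2 distinct real irrational roots.

Discriminant = 120, 2 distinct real irrational roots


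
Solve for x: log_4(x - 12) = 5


Convert to exponential form: x - 12 = 4^5 = 1024
x = 1024 + 12 = 1036
Check: log_4(1036 - 12) = log_4(1024) = log_4(1024) = 5 ✓

x = 1036


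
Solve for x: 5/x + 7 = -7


Subtract 7 from both sides: 5/x = -14
Multiply both sides by x: 5 = -14 * x
Divide by -14: x = -5/14

x = -5/14


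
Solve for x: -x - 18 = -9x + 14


Starting with: -x - 18 = -9x + 14
Move all x terms to left: (-1 + 9)x = 14 + 18
Simplify: 8x = 32
Divide both sides by 8: x = 4

x = 4


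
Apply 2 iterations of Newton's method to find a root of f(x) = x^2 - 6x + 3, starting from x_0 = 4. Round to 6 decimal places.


Newton's method: x_(n+1) = x_n - f(x_n)/f'(x_n)
f(x) = x^2 - 6x + 3
f'(x) = 2x - 6

Iteration 1:
  f(4.000000) = -5.000000
  f'(4.000000) = 2.000000
  x_1 = 4.000000 - (-5.000000)/(2.000000) = 6.500000

Iteration 2:
  f(6.500000) = 6.250000
  f'(6.500000) = 7.000000
  x_2 = 6.500000 - (6.250000)/(7.000000) = 5.607143

x_2 = 5.607143


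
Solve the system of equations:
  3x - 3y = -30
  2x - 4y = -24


Using Cramer's rule:
Determinant D = (3)(-4) - (2)(-3) = -12 + 6 = -6
Dx = (-30)(-4) - (-24)(-3) = 120 - 72 = 48
Dy = (3)(-24) - (2)(-30) = -72 + 60 = -12
x = Dx/D = 48/-6 = -8
y = Dy/D = -12/-6 = 2

x = -8, y = 2


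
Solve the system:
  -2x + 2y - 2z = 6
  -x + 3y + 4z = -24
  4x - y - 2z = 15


Using Cramer's rule. Expand each determinant along the first row.
D  = (-2)*[3*(-2) - 4*(-1)] - 2*[(-1)*(-2) - 4*4] + (-2)*[(-1)*(-1) - 3*4]
  = (-2)*(-2) - 2*(-14) + (-2)*(-11) = 54
Dx = 6*[3*(-2) - 4*(-1)] - 2*[(-24)*(-2) - 4*15] + (-2)*[(-24)*(-1) - 3*15]
  = 6*(-2) - 2*(-12) + (-2)*(-21) = 54
Dy = (-2)*[(-24)*(-2) - 4*15] - 6*[(-1)*(-2) - 4*4] + (-2)*[(-1)*15 - (-24)*4]
  = (-2)*(-12) - 6*(-14) + (-2)*(81) = -54
Dz = (-2)*[3*15 - (-24)*(-1)] - 2*[(-1)*15 - (-24)*4] + 6*[(-1)*(-1) - 3*4]
  = (-2)*(21) - 2*(81) + 6*(-11) = -270
x = Dx/D = 54/54 = 1, y = Dy/D = -54/54 = -1, z = Dz/D = -270/54 = -5
Check eq1: (-2)(1) + (2)(-1) + (-2)(-5) = 6 = 6 ✓
Check eq2: (-1)(1) + (3)(-1) + (4)(-5) = -24 = -24 ✓
Check eq3: (4)(1) + (-1)(-1) + (-2)(-5) = 15 = 15 ✓

x = 1, y = -1, z = -5


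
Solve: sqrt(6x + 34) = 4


Square both sides: 6x + 34 = 4^2 = 16
6x = 16 - 34 = -18
x = -3
Check: sqrt(6*(-3) + 34) = sqrt(16) = 4 ✓

x = -3


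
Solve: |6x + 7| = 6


An absolute value equation |expr| = 6 gives two cases:
Case 1: 6x + 7 = 6
  6x = -1, so x = -1/6
Case 2: 6x + 7 = -6
  6x = -13, so x = -13/6

x = -13/6, x = -1/6


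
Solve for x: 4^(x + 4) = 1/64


Express both sides with the same base.
1/64 = 4^(-3)
Since the bases match, equate exponents: x + 4 = -3
So x = -3 - (4) = -7

x = -7


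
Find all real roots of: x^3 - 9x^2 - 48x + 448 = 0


Let p(x) = x^3 - 9x^2 - 48x + 448. By the rational root theorem (leading coefficient 1), any rational root is an integer divisor of 448: try ±1, ±2, ... in turn.
Test x = 1: value = 392 ≠ 0.
Test x = -1: value = 486 ≠ 0.
Test x = 2: value = 324 ≠ 0.
Test x = -2: value = 500 ≠ 0.
Test x = 4: value = 176 ≠ 0.
Test x = -4: value = 432 ≠ 0.
Test x = 7: value = 14 ≠ 0.
Test x = -7: value = 0 ✓, so (x + 7) is a factor.
Synthetic division by (x + 7): bring down 1; 1(-7) - 9 = -16; (-16)(-7) - 48 = 64; 64(-7) + 448 = 0 → quotient x^2 - 16x + 64, remainder 0.
Solve the quadratic x^2 - 16x + 64 = 0: discriminant = (-16)^2 - 4(1)(64) = 256 - 256 = 0.
Discriminant = 0, so a double root: x = 16/2 = 8.

x = -7, x = 8 (multiplicity 2)


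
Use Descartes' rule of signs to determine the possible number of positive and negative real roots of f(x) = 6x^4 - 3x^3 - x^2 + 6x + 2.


Descartes' rule of signs:

For positive roots, count sign changes in f(x) = 6x^4 - 3x^3 - x^2 + 6x + 2:
Signs of coefficients: +, -, -, +, +
Number of sign changes: 2
Possible positive real roots: 2, 0

For negative roots, examine f(-x) = 6x^4 + 3x^3 - x^2 - 6x + 2:
Signs of coefficients: +, +, -, -, +
Number of sign changes: 2
Possible negative real roots: 2, 0

Positive roots: 2 or 0; Negative roots: 2 or 0


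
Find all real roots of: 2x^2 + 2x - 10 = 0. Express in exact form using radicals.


Using the quadratic formula: x = (-b ± sqrt(b^2 - 4ac)) / (2a)
Here a = 2, b = 2, c = -10
Discriminant = b^2 - 4ac = 2^2 - 4(2)(-10) = 4 + 80 = 84
Since discriminant = 84 > 0, there are two real roots.
x = (-2 ± 2*sqrt(21)) / 4
Simplifying: x = (-1 ± sqrt(21)) / 2
Numerically: x ≈ 1.7913 or x ≈ -2.7913

x = (-1 + sqrt(21)) / 2 or x = (-1 - sqrt(21)) / 2


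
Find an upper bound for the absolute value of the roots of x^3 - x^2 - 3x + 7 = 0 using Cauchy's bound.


Cauchy's bound: all roots r satisfy |r| <= 1 + max(|a_i/a_n|) for i = 0,...,n-1
where a_n is the leading coefficient.

Coefficients: [1, -1, -3, 7]
Leading coefficient a_n = 1
Ratios |a_i/a_n|: 1, 3, 7
Maximum ratio: 7
Cauchy's bound: |r| <= 1 + 7 = 8

Upper bound = 8


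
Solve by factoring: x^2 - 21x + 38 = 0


We need two numbers that multiply to 38 and add to -21.
Those numbers are -2 and -19 (since (-2) * (-19) = 38 and (-2) + (-19) = -21).
So x^2 - 21x + 38 = (x - 2)(x - 19) = 0
Setting each factor to zero: x = 2 or x = 19

x = 2, x = 19


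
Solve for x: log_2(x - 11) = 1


Convert to exponential form: x - 11 = 2^1 = 2
x = 2 + 11 = 13
Check: log_2(13 - 11) = log_2(2) = log_2(2) = 1 ✓

x = 13


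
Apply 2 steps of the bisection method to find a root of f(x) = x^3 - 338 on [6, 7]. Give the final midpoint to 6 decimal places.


f(x) = x^3 - 338
f(6) = -122 < 0
f(7) = 5 > 0

Step 1: midpoint = (6.000000 + 7.000000)/2 = 6.500000
  f(6.500000) = -63.375000
  f(mid) < 0, so root is in [6.500000, 7.000000]

Step 2: midpoint = (6.500000 + 7.000000)/2 = 6.750000
  f(6.750000) = -30.453125
  f(mid) < 0, so root is in [6.750000, 7.000000]

midpoint = 6.750000


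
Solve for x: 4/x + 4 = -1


Subtract 4 from both sides: 4/x = -5
Multiply both sides by x: 4 = -5 * x
Divide by -5: x = -4/5

x = -4/5


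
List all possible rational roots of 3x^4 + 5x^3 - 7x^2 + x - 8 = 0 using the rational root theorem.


Rational root theorem: possible roots are ±p/q where:
  p divides the constant term (-8): p ∈ {1, 2, 4, 8}
  q divides the leading coefficient (3): q ∈ {1, 3}

All possible rational roots: -8, -4, -8/3, -2, -4/3, -1, -2/3, -1/3, 1/3, 2/3, 1, 4/3, 2, 8/3, 4, 8

-8, -4, -8/3, -2, -4/3, -1, -2/3, -1/3, 1/3, 2/3, 1, 4/3, 2, 8/3, 4, 8


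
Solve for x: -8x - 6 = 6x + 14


Starting with: -8x - 6 = 6x + 14
Move all x terms to left: (-8 - 6)x = 14 + 6
Simplify: -14x = 20
Divide both sides by -14: x = -10/7

x = -10/7


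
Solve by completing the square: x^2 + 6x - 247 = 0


Start: x^2 + 6x - 247 = 0
Move constant: x^2 + 6x = 247
Half of 6 is 3, squared is 9
Add 9 to both sides: x^2 + 6x + 9 = 256
(x + 3)^2 = 256
x + 3 = ±16
x = -3 + 16 = 13 or x = -3 - 16 = -19

x = -19, x = 13


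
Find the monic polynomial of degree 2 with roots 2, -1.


A monic polynomial with roots 2, -1 is:
p(x) = (x - 2)(x + 1)
After multiplying by (x - 2): x - 2
After multiplying by (x + 1): x^2 - x - 2

x^2 - x - 2


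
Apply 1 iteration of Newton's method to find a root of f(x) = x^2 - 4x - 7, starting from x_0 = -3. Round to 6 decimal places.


Newton's method: x_(n+1) = x_n - f(x_n)/f'(x_n)
f(x) = x^2 - 4x - 7
f'(x) = 2x - 4

Iteration 1:
  f(-3.000000) = 14.000000
  f'(-3.000000) = -10.000000
  x_1 = -3.000000 - (14.000000)/(-10.000000) = -1.600000

x_1 = -1.600000


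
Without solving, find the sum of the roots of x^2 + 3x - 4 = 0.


By Vieta's formulas for ax^2 + bx + c = 0:
  Sum of roots = -b/a
  Product of roots = c/a

Here a = 1, b = 3, c = -4
Sum = -(3)/1 = -3
Product = -4/1 = -4

Sum = -3


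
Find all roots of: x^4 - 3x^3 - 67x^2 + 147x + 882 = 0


Let p(x) = x^4 - 3x^3 - 67x^2 + 147x + 882. By the rational root theorem (leading coefficient 1), any rational root is an integer divisor of 882: try ±1, ±2, ... in turn.
Test x = 1: value = 960 ≠ 0.
Test x = -1: value = 672 ≠ 0.
Test x = 2: value = 900 ≠ 0.
Test x = -2: value = 360 ≠ 0.
Test x = 3: value = 720 ≠ 0.
Test x = -3: value = 0 ✓, so (x + 3) is a factor.
Synthetic division by (x + 3): bring down 1; 1(-3) - 3 = -6; (-6)(-3) - 67 = -49; (-49)(-3) + 147 = 294; 294(-3) + 882 = 0 → quotient x^3 - 6x^2 - 49x + 294, remainder 0.
Continue with the quotient x^3 - 6x^2 - 49x + 294 (candidates must divide 294; re-test x = -3 first in case it repeats).
Test x = -3: value = 360 ≠ 0.
Test x = 6: value = 0 ✓, so (x - 6) is a factor.
Synthetic division by (x - 6): bring down 1; 1(6) - 6 = 0; 0(6) - 49 = -49; (-49)(6) + 294 = 0 → quotient x^2 - 49, remainder 0.
Solve the quadratic x^2 - 49 = 0: discriminant = 0^2 - 4(1)(-49) = 0 + 196 = 196.
sqrt(196) = 14, so x = (0 ± 14)/2: x = 7 or x = -7.
Collecting all roots found:

x = -7, x = -3, x = 6, x = 7


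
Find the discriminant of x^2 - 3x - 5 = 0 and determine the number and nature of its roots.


For ax^2 + bx + c = 0, discriminant D = b^2 - 4ac
Here a = 1, b = -3, c = -5
D = (-3)^2 - 4(1)(-5) = 9 + 20 = 29

D = 29 > 0 but not a perfect square
The equation has 2 distinct real irrational roots.

Discriminant = 29, 2 distinct real irrational roots


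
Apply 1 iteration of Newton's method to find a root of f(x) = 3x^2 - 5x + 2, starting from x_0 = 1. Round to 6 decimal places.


Newton's method: x_(n+1) = x_n - f(x_n)/f'(x_n)
f(x) = 3x^2 - 5x + 2
f'(x) = 6x - 5

Iteration 1:
  f(1.000000) = 0.000000
  f'(1.000000) = 1.000000
  x_1 = 1.000000 - (0.000000)/(1.000000) = 1.000000

x_1 = 1.000000


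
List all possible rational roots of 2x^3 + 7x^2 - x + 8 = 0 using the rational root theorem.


Rational root theorem: possible roots are ±p/q where:
  p divides the constant term (8): p ∈ {1, 2, 4, 8}
  q divides the leading coefficient (2): q ∈ {1, 2}

All possible rational roots: -8, -4, -2, -1, -1/2, 1/2, 1, 2, 4, 8

-8, -4, -2, -1, -1/2, 1/2, 1, 2, 4, 8


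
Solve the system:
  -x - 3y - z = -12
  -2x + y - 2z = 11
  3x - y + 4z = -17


Using Cramer's rule. Expand each determinant along the first row.
D  = (-1)*[1*4 - (-2)*(-1)] - (-3)*[(-2)*4 - (-2)*3] + (-1)*[(-2)*(-1) - 1*3]
  = (-1)*(2) - (-3)*(-2) + (-1)*(-1) = -7
Dx = (-12)*[1*4 - (-2)*(-1)] - (-3)*[11*4 - (-2)*(-17)] + (-1)*[11*(-1) - 1*(-17)]
  = (-12)*(2) - (-3)*(10) + (-1)*(6) = 0
Dy = (-1)*[11*4 - (-2)*(-17)] - (-12)*[(-2)*4 - (-2)*3] + (-1)*[(-2)*(-17) - 11*3]
  = (-1)*(10) - (-12)*(-2) + (-1)*(1) = -35
Dz = (-1)*[1*(-17) - 11*(-1)] - (-3)*[(-2)*(-17) - 11*3] + (-12)*[(-2)*(-1) - 1*3]
  = (-1)*(-6) - (-3)*(1) + (-12)*(-1) = 21
x = Dx/D = 0/-7 = 0, y = Dy/D = -35/-7 = 5, z = Dz/D = 21/-7 = -3
Check eq1: (-1)(0) + (-3)(5) + (-1)(-3) = -12 = -12 ✓
Check eq2: (-2)(0) + (1)(5) + (-2)(-3) = 11 = 11 ✓
Check eq3: (3)(0) + (-1)(5) + (4)(-3) = -17 = -17 ✓

x = 0, y = 5, z = -3


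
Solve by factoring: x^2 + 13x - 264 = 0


We need two numbers that multiply to -264 and add to 13.
Those numbers are -11 and 24 (since (-11) * 24 = -264 and (-11) + 24 = 13).
So x^2 + 13x - 264 = (x - 11)(x + 24) = 0
Setting each factor to zero: x = 11 or x = -24

x = -24, x = 11


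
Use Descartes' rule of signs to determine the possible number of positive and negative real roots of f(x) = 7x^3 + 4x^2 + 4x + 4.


Descartes' rule of signs:

For positive roots, count sign changes in f(x) = 7x^3 + 4x^2 + 4x + 4:
Signs of coefficients: +, +, +, +
Number of sign changes: 0
Possible positive real roots: 0

For negative roots, examine f(-x) = -7x^3 + 4x^2 - 4x + 4:
Signs of coefficients: -, +, -, +
Number of sign changes: 3
Possible negative real roots: 3, 1

Positive roots: 0; Negative roots: 3 or 1


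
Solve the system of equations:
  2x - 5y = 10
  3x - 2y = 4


Using Cramer's rule:
Determinant D = (2)(-2) - (3)(-5) = -4 + 15 = 11
Dx = (10)(-2) - (4)(-5) = -20 + 20 = 0
Dy = (2)(4) - (3)(10) = 8 - 30 = -22
x = Dx/D = 0/11 = 0
y = Dy/D = -22/11 = -2

x = 0, y = -2


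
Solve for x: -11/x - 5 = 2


Subtract -5 from both sides: -11/x = 7
Multiply both sides by x: -11 = 7 * x
Divide by 7: x = -11/7

x = -11/7


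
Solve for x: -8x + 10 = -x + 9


Starting with: -8x + 10 = -x + 9
Move all x terms to left: (-8 + 1)x = 9 - 10
Simplify: -7x = -1
Divide both sides by -7: x = 1/7

x = 1/7


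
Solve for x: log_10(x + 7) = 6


Convert to exponential form: x + 7 = 10^6 = 1000000
x = 1000000 - 7 = 999993
Check: log_10(999993 + 7) = log_10(1000000) = log_10(1000000) = 6 ✓

x = 999993


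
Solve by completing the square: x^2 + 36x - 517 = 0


Start: x^2 + 36x - 517 = 0
Move constant: x^2 + 36x = 517
Half of 36 is 18, squared is 324
Add 324 to both sides: x^2 + 36x + 324 = 841
(x + 18)^2 = 841
x + 18 = ±29
x = -18 + 29 = 11 or x = -18 - 29 = -47

x = -47, x = 11


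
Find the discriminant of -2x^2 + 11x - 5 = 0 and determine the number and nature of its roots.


For ax^2 + bx + c = 0, discriminant D = b^2 - 4ac
Here a = -2, b = 11, c = -5
D = (11)^2 - 4(-2)(-5) = 121 - 40 = 81

D = 81 > 0 and is a perfect square (sqrt = 9)
The equation has 2 distinct real rational roots.

Discriminant = 81, 2 distinct real rational roots


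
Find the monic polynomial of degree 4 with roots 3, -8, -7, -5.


A monic polynomial with roots 3, -8, -7, -5 is:
p(x) = (x - 3)(x + 8)(x + 7)(x + 5)
After multiplying by (x - 3): x - 3
After multiplying by (x + 8): x^2 + 5x - 24
After multiplying by (x + 7): x^3 + 12x^2 + 11x - 168
After multiplying by (x + 5): x^4 + 17x^3 + 71x^2 - 113x - 840

x^4 + 17x^3 + 71x^2 - 113x - 840


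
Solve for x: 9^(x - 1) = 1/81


Express both sides with the same base.
1/81 = 9^(-2)
Since the bases match, equate exponents: x - 1 = -2
So x = -2 - (-1) = -1

x = -1


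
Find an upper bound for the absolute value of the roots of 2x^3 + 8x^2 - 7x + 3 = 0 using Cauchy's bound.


Cauchy's bound: all roots r satisfy |r| <= 1 + max(|a_i/a_n|) for i = 0,...,n-1
where a_n is the leading coefficient.

Coefficients: [2, 8, -7, 3]
Leading coefficient a_n = 2
Ratios |a_i/a_n|: 4, 7/2, 3/2
Maximum ratio: 4
Cauchy's bound: |r| <= 1 + 4 = 5

Upper bound = 5


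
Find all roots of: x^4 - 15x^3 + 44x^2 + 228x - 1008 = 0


Let p(x) = x^4 - 15x^3 + 44x^2 + 228x - 1008. By the rational root theorem (leading coefficient 1), any rational root is an integer divisor of 1008: try ±1, ±2, ... in turn.
Test x = 1: value = -750 ≠ 0.
Test x = -1: value = -1176 ≠ 0.
Test x = 2: value = -480 ≠ 0.
Test x = -2: value = -1152 ≠ 0.
Test x = 3: value = -252 ≠ 0.
Test x = -3: value = -810 ≠ 0.
Test x = 4: value = -96 ≠ 0.
Test x = -4: value = 0 ✓, so (x + 4) is a factor.
Synthetic division by (x + 4): bring down 1; 1(-4) - 15 = -19; (-19)(-4) + 44 = 120; 120(-4) + 228 = -252; (-252)(-4) - 1008 = 0 → quotient x^3 - 19x^2 + 120x - 252, remainder 0.
Continue with the quotient x^3 - 19x^2 + 120x - 252 (candidates must divide 252; re-test x = -4 first in case it repeats).
Test x = -4: value = -1100 ≠ 0.
Test x = 6: value = 0 ✓, so (x - 6) is a factor.
Synthetic division by (x - 6): bring down 1; 1(6) - 19 = -13; (-13)(6) + 120 = 42; 42(6) - 252 = 0 → quotient x^2 - 13x + 42, remainder 0.
Solve the quadratic x^2 - 13x + 42 = 0: discriminant = (-13)^2 - 4(1)(42) = 169 - 168 = 1.
sqrt(1) = 1, so x = (13 ± 1)/2: x = 7 or x = 6.
Collecting all roots found:

x = -4, x = 6 (multiplicity 2), x = 7


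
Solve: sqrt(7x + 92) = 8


Square both sides: 7x + 92 = 8^2 = 64
7x = 64 - 92 = -28
x = -4
Check: sqrt(7*(-4) + 92) = sqrt(64) = 8 ✓

x = -4


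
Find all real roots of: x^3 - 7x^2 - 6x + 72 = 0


Let p(x) = x^3 - 7x^2 - 6x + 72. By the rational root theorem (leading coefficient 1), any rational root is an integer divisor of 72: try ±1, ±2, ... in turn.
Test x = 1: value = 60 ≠ 0.
Test x = -1: value = 70 ≠ 0.
Test x = 2: value = 40 ≠ 0.
Test x = -2: value = 48 ≠ 0.
Test x = 3: value = 18 ≠ 0.
Test x = -3: value = 0 ✓, so (x + 3) is a factor.
Synthetic division by (x + 3): bring down 1; 1(-3) - 7 = -10; (-10)(-3) - 6 = 24; 24(-3) + 72 = 0 → quotient x^2 - 10x + 24, remainder 0.
Solve the quadratic x^2 - 10x + 24 = 0: discriminant = (-10)^2 - 4(1)(24) = 100 - 96 = 4.
sqrt(4) = 2, so x = (10 ± 2)/2: x = 6 or x = 4.

x = -3, x = 4, x = 6


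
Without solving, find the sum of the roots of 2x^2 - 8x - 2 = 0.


By Vieta's formulas for ax^2 + bx + c = 0:
  Sum of roots = -b/a
  Product of roots = c/a

Here a = 2, b = -8, c = -2
Sum = -(-8)/2 = 4
Product = -2/2 = -1

Sum = 4


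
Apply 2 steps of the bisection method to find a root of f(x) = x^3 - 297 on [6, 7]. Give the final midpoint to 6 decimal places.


f(x) = x^3 - 297
f(6) = -81 < 0
f(7) = 46 > 0

Step 1: midpoint = (6.000000 + 7.000000)/2 = 6.500000
  f(6.500000) = -22.375000
  f(mid) < 0, so root is in [6.500000, 7.000000]

Step 2: midpoint = (6.500000 + 7.000000)/2 = 6.750000
  f(6.750000) = 10.546875
  f(mid) > 0, so root is in [6.500000, 6.750000]

midpoint = 6.750000


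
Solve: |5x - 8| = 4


An absolute value equation |expr| = 4 gives two cases:
Case 1: 5x - 8 = 4
  5x = 12, so x = 12/5
Case 2: 5x - 8 = -4
  5x = 4, so x = 4/5

x = 4/5, x = 12/5


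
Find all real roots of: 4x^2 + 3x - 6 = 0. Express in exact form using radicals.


Using the quadratic formula: x = (-b ± sqrt(b^2 - 4ac)) / (2a)
Here a = 4, b = 3, c = -6
Discriminant = b^2 - 4ac = 3^2 - 4(4)(-6) = 9 + 96 = 105
Since discriminant = 105 > 0, there are two real roots.
x = (-3 ± sqrt(105)) / 8
Numerically: x ≈ 0.9059 or x ≈ -1.6559

x = (-3 + sqrt(105)) / 8 or x = (-3 - sqrt(105)) / 8


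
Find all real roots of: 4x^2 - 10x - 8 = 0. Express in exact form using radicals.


Using the quadratic formula: x = (-b ± sqrt(b^2 - 4ac)) / (2a)
Here a = 4, b = -10, c = -8
Discriminant = b^2 - 4ac = (-10)^2 - 4(4)(-8) = 100 + 128 = 228
Since discriminant = 228 > 0, there are two real roots.
x = (10 ± 2*sqrt(57)) / 8
Simplifying: x = (5 ± sqrt(57)) / 4
Numerically: x ≈ 3.1375 or x ≈ -0.6375

x = (5 + sqrt(57)) / 4 or x = (5 - sqrt(57)) / 4


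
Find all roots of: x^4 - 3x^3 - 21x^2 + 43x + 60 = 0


Let p(x) = x^4 - 3x^3 - 21x^2 + 43x + 60. By the rational root theorem (leading coefficient 1), any rational root is an integer divisor of 60: try ±1, ±2, ... in turn.
Test x = 1: value = 80 ≠ 0.
Test x = -1: value = 0 ✓, so (x + 1) is a factor.
Synthetic division by (x + 1): bring down 1; 1(-1) - 3 = -4; (-4)(-1) - 21 = -17; (-17)(-1) + 43 = 60; 60(-1) + 60 = 0 → quotient x^3 - 4x^2 - 17x + 60, remainder 0.
Continue with the quotient x^3 - 4x^2 - 17x + 60 (candidates must divide 60; re-test x = -1 first in case it repeats).
Test x = -1: value = 72 ≠ 0.
Test x = 2: value = 18 ≠ 0.
Test x = -2: value = 70 ≠ 0.
Test x = 3: value = 0 ✓, so (x - 3) is a factor.
Synthetic division by (x - 3): bring down 1; 1(3) - 4 = -1; (-1)(3) - 17 = -20; (-20)(3) + 60 = 0 → quotient x^2 - x - 20, remainder 0.
Solve the quadratic x^2 - x - 20 = 0: discriminant = (-1)^2 - 4(1)(-20) = 1 + 80 = 81.
sqrt(81) = 9, so x = (1 ± 9)/2: x = 5 or x = -4.
Collecting all roots found:

x = -4, x = -1, x = 3, x = 5


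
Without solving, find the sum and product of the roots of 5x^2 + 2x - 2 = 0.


By Vieta's formulas for ax^2 + bx + c = 0:
  Sum of roots = -b/a
  Product of roots = c/a

Here a = 5, b = 2, c = -2
Sum = -(2)/5 = -2/5
Product = -2/5 = -2/5

Sum = -2/5, Product = -2/5
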